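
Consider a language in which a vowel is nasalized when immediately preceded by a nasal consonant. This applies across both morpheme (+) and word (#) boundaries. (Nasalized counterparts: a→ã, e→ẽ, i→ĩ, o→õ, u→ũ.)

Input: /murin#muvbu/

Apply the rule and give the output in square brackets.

[mũrin#mũvbu]

/u/ after nasal /m/ → [ũ]
/u/ after nasal /m/ → [ũ]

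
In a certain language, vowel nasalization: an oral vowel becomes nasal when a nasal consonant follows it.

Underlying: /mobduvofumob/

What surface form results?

/u/ before nasal /m/ → [ũ]

[mobduvofũmob]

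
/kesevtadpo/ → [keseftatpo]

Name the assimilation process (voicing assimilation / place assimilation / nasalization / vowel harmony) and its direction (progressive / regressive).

/v/→[f] /d/→[t].
Each target copies a feature from the following segment, so the direction is regressive.

voicing assimilation, regressive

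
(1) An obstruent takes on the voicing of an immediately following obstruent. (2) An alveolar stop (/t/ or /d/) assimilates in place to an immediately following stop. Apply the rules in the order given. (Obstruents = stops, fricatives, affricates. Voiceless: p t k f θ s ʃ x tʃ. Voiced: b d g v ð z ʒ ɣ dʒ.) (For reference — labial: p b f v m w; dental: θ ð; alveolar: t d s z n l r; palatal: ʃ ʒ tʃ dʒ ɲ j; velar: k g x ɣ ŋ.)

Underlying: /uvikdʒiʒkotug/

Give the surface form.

[uvigdʒiʃkotug]

Rule 1: /k/ before /dʒ/ (voiced) → [g]
Rule 1: /ʒ/ before /k/ (voiceless) → [ʃ]
After rule 1: uvigdʒiʃkotug
Rule 2: no segment meets the rule's conditions; no change.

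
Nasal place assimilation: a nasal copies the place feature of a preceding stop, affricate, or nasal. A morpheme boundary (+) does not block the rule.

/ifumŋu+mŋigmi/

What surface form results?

[ifummu+mmigŋi]

/ŋ/ after /m/ (labial) → [m]
/ŋ/ after /m/ (labial) → [m]
/m/ after /g/ (velar) → [ŋ]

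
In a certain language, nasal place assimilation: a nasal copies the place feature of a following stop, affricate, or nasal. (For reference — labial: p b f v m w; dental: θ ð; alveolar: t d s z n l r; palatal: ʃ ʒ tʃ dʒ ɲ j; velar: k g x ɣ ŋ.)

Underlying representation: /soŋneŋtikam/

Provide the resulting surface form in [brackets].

/ŋ/ before /n/ (alveolar) → [n]
/ŋ/ before /t/ (alveolar) → [n]

[sonnentikam]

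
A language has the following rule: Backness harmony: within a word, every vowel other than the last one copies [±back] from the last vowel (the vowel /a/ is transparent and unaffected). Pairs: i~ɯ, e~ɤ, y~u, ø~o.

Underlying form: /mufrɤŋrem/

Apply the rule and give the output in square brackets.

[myfreŋrem]

/u/ harmonizes with /e/ ([-back]) → [y]
/ɤ/ harmonizes with /e/ ([-back]) → [e]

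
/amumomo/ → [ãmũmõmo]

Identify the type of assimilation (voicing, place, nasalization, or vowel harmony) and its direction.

nasalization, regressive

/a/→[ã] /u/→[ũ] /o/→[õ].
Each target copies a feature from the following segment, so the direction is regressive.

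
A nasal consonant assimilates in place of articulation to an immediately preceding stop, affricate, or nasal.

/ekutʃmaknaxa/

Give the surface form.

/m/ after /tʃ/ (palatal) → [ɲ]
/n/ after /k/ (velar) → [ŋ]

[ekutʃɲakŋaxa]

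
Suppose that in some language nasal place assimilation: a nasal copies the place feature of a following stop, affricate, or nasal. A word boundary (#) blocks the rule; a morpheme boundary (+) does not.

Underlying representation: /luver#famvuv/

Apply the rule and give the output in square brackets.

no segment meets the rule's conditions; no change.

[luver#famvuv]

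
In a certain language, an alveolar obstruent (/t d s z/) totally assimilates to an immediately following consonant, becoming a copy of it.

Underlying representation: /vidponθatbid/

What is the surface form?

/d/ before /p/ → [p] (total assimilation)
/t/ before /b/ → [b] (total assimilation)

[vipponθabbid]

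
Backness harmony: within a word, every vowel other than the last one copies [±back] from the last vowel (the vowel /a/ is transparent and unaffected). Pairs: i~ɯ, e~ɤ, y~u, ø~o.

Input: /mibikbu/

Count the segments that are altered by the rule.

2

/i/ harmonizes with /u/ ([+back]) → [ɯ]
/i/ harmonizes with /u/ ([+back]) → [ɯ]
2 segments change.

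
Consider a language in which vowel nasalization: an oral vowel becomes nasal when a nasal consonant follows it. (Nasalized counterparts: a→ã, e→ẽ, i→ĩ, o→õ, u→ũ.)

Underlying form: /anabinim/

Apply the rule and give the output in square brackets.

/a/ before nasal /n/ → [ã]
/i/ before nasal /n/ → [ĩ]
/i/ before nasal /m/ → [ĩ]

[ãnabĩnĩm]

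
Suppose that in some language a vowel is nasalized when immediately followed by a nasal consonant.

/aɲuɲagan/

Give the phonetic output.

/a/ before nasal /ɲ/ → [ã]
/u/ before nasal /ɲ/ → [ũ]
/a/ before nasal /n/ → [ã]

[ãɲũɲagãn]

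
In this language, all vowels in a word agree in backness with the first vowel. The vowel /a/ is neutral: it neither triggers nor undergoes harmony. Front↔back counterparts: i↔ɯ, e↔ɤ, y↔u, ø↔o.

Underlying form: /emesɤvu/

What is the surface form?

/ɤ/ harmonizes with /e/ ([-back]) → [e]
/u/ harmonizes with /e/ ([-back]) → [y]

[emesevy]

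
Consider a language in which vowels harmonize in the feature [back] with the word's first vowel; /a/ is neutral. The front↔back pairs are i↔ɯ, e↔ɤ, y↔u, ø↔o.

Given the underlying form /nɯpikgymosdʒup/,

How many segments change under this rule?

/i/ harmonizes with /ɯ/ ([+back]) → [ɯ]
/y/ harmonizes with /ɯ/ ([+back]) → [u]
2 segments change.

2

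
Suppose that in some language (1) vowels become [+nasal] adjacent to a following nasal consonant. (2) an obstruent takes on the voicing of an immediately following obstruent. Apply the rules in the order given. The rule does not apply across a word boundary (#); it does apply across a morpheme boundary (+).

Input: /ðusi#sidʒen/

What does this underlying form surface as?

[ðusi#sidʒẽn]

Rule 1: /e/ before nasal /n/ → [ẽ]
After rule 1: ðusi#sidʒẽn
Rule 2: no segment meets the rule's conditions; no change.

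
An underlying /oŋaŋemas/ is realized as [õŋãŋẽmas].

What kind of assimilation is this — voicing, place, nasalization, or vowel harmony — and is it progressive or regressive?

nasalization, regressive

/o/→[õ] /a/→[ã] /e/→[ẽ].
Each target copies a feature from the following segment, so the direction is regressive.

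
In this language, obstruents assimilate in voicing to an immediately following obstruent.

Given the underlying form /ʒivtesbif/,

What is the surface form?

[ʒiftezbif]

/v/ before /t/ (voiceless) → [f]
/s/ before /b/ (voiced) → [z]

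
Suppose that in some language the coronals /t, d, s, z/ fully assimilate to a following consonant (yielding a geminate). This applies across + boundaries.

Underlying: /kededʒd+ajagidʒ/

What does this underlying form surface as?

no segment meets the rule's conditions; no change.

[kededʒd+ajagidʒ]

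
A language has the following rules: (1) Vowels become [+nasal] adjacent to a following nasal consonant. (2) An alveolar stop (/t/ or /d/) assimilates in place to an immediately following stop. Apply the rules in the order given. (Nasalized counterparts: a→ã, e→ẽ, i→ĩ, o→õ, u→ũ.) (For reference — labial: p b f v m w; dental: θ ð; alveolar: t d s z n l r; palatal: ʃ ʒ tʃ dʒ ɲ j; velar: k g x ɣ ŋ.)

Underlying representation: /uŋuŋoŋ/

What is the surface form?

[ũŋũŋõŋ]

Rule 1: /u/ before nasal /ŋ/ → [ũ]
Rule 1: /u/ before nasal /ŋ/ → [ũ]
Rule 1: /o/ before nasal /ŋ/ → [õ]
After rule 1: ũŋũŋõŋ
Rule 2: no segment meets the rule's conditions; no change.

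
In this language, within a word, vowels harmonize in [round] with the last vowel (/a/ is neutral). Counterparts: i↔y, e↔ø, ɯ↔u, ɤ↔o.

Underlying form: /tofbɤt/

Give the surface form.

/o/ harmonizes with /ɤ/ ([-round]) → [ɤ]

[tɤfbɤt]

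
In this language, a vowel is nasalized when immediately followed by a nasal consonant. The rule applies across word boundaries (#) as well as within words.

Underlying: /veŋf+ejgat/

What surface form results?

[vẽŋf+ejgat]

/e/ before nasal /ŋ/ → [ẽ]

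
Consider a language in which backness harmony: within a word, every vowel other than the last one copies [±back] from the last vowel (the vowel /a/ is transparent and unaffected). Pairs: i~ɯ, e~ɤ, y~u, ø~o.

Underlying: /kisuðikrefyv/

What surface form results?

[kisyðikrefyv]

/u/ harmonizes with /y/ ([-back]) → [y]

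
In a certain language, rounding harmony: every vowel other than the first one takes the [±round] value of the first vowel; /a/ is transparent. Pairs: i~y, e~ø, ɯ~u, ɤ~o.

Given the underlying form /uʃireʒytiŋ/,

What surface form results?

[uʃyrøʒytyŋ]

/i/ harmonizes with /u/ ([+round]) → [y]
/e/ harmonizes with /u/ ([+round]) → [ø]
/i/ harmonizes with /u/ ([+round]) → [y]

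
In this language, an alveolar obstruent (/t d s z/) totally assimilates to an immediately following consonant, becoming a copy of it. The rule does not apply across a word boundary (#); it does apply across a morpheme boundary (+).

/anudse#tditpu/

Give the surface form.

[anusse#ddippu]

/d/ before /s/ → [s] (total assimilation)
/t/ before /d/ → [d] (total assimilation)
/t/ before /p/ → [p] (total assimilation)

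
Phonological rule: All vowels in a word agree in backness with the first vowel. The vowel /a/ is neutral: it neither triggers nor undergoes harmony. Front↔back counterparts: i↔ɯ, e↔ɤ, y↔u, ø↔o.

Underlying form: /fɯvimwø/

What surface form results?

/i/ harmonizes with /ɯ/ ([+back]) → [ɯ]
/ø/ harmonizes with /ɯ/ ([+back]) → [o]

[fɯvɯmwo]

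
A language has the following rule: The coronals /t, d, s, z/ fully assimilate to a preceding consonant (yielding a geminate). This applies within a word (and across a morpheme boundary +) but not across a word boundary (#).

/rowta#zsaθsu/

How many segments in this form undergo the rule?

3

/t/ after /w/ → [w] (total assimilation)
/s/ after /z/ → [z] (total assimilation)
/s/ after /θ/ → [θ] (total assimilation)
3 segments change.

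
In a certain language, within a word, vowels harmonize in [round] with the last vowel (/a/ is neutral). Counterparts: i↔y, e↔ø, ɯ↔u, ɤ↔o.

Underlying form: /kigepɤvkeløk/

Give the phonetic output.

[kygøpovkøløk]

/i/ harmonizes with /ø/ ([+round]) → [y]
/e/ harmonizes with /ø/ ([+round]) → [ø]
/ɤ/ harmonizes with /ø/ ([+round]) → [o]
/e/ harmonizes with /ø/ ([+round]) → [ø]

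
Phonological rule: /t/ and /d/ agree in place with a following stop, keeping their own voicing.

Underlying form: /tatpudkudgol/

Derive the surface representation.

/t/ before /p/ (labial) → [p]
/d/ before /k/ (velar) → [g]
/d/ before /g/ (velar) → [g]

[tappugkuggol]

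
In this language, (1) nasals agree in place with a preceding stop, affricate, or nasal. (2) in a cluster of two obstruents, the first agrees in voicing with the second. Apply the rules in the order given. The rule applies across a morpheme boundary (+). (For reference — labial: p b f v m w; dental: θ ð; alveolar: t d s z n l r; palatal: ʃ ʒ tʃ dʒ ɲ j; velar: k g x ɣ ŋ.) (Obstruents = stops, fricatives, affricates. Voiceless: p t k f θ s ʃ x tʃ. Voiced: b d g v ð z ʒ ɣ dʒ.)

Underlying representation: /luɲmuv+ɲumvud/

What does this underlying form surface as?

Rule 1: /m/ after /ɲ/ (palatal) → [ɲ]
After rule 1: luɲɲuv+ɲumvud
Rule 2: no segment meets the rule's conditions; no change.

[luɲɲuv+ɲumvud]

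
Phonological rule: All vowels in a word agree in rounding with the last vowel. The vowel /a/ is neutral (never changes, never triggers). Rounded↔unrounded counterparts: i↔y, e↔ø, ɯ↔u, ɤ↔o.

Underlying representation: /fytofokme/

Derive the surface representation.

/y/ harmonizes with /e/ ([-round]) → [i]
/o/ harmonizes with /e/ ([-round]) → [ɤ]
/o/ harmonizes with /e/ ([-round]) → [ɤ]

[fitɤfɤkme]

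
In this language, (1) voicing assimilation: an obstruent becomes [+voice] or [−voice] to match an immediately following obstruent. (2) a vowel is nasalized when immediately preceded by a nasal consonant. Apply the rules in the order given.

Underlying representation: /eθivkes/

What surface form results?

Rule 1: /v/ before /k/ (voiceless) → [f]
After rule 1: eθifkes
Rule 2: no segment meets the rule's conditions; no change.

[eθifkes]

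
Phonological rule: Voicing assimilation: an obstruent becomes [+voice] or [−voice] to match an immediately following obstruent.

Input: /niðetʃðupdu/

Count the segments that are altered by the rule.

2

/tʃ/ before /ð/ (voiced) → [dʒ]
/p/ before /d/ (voiced) → [b]
2 segments change.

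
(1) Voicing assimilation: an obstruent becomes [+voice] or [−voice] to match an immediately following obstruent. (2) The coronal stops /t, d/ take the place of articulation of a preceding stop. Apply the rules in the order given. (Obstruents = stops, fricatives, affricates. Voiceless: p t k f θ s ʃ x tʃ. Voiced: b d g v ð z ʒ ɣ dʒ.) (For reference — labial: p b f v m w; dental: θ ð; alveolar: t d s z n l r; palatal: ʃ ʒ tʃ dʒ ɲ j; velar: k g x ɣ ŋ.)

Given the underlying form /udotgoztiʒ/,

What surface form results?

Rule 1: /t/ before /g/ (voiced) → [d]
Rule 1: /z/ before /t/ (voiceless) → [s]
After rule 1: udodgostiʒ
Rule 2: no segment meets the rule's conditions; no change.

[udodgostiʒ]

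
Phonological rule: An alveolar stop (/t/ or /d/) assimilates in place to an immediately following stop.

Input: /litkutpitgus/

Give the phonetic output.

[likkuppikgus]

/t/ before /k/ (velar) → [k]
/t/ before /p/ (labial) → [p]
/t/ before /g/ (velar) → [k]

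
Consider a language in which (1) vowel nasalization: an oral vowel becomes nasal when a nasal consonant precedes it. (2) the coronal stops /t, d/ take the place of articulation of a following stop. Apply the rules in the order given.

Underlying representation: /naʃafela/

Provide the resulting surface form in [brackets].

[nãʃafela]

Rule 1: /a/ after nasal /n/ → [ã]
After rule 1: nãʃafela
Rule 2: no segment meets the rule's conditions; no change.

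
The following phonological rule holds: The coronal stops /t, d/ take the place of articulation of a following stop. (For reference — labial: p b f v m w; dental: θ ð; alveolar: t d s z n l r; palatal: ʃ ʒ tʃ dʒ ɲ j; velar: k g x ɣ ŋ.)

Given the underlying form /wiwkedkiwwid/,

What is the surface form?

/d/ before /k/ (velar) → [g]

[wiwkegkiwwid]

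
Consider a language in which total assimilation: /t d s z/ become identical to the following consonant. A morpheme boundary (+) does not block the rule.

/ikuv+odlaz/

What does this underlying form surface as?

/d/ before /l/ → [l] (total assimilation)

[ikuv+ollaz]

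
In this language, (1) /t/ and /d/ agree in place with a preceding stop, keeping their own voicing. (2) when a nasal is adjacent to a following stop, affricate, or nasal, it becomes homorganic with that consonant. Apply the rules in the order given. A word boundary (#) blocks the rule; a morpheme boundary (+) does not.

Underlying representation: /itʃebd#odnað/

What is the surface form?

Rule 1: /d/ after /b/ (labial) → [b]
After rule 1: itʃebb#odnað
Rule 2: no segment meets the rule's conditions; no change.

[itʃebb#odnað]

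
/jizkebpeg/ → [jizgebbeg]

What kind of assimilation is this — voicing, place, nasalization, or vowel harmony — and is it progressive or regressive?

voicing assimilation, progressive

/k/→[g] /p/→[b].
Each target copies a feature from the preceding segment, so the direction is progressive.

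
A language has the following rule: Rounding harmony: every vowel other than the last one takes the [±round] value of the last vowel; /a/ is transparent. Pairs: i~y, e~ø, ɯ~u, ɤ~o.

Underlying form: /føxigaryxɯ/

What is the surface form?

/ø/ harmonizes with /ɯ/ ([-round]) → [e]
/y/ harmonizes with /ɯ/ ([-round]) → [i]

[fexigarixɯ]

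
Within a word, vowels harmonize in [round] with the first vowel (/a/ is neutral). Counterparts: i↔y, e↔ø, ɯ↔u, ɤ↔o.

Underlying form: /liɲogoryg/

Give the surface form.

[liɲɤgɤrig]

/o/ harmonizes with /i/ ([-round]) → [ɤ]
/o/ harmonizes with /i/ ([-round]) → [ɤ]
/y/ harmonizes with /i/ ([-round]) → [i]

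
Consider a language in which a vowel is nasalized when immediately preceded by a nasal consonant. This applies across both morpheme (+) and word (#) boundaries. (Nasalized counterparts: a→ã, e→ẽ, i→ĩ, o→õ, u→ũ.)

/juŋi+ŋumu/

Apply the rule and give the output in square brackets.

/i/ after nasal /ŋ/ → [ĩ]
/u/ after nasal /ŋ/ → [ũ]
/u/ after nasal /m/ → [ũ]

[juŋĩ+ŋũmũ]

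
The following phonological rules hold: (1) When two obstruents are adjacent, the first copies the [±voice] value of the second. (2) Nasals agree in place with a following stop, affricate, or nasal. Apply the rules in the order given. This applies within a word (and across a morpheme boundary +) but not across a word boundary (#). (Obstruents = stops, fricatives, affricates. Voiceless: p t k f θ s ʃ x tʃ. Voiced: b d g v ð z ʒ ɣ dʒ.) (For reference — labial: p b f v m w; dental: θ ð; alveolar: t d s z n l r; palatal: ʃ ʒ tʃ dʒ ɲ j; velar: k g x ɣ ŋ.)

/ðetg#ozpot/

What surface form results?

Rule 1: /t/ before /g/ (voiced) → [d]
Rule 1: /z/ before /p/ (voiceless) → [s]
After rule 1: ðedg#ospot
Rule 2: no segment meets the rule's conditions; no change.

[ðedg#ospot]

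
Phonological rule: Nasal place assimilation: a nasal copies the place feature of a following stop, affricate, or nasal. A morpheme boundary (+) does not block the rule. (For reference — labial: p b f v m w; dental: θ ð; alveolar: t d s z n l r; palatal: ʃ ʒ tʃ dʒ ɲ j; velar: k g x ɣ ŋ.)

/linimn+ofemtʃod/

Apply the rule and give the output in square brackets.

/m/ before /n/ (alveolar) → [n]
/m/ before /tʃ/ (palatal) → [ɲ]

[lininn+ofeɲtʃod]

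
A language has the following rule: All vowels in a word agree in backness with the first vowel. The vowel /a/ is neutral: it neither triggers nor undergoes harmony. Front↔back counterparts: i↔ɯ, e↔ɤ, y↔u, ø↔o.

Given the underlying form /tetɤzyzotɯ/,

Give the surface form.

/ɤ/ harmonizes with /e/ ([-back]) → [e]
/o/ harmonizes with /e/ ([-back]) → [ø]
/ɯ/ harmonizes with /e/ ([-back]) → [i]

[tetezyzøti]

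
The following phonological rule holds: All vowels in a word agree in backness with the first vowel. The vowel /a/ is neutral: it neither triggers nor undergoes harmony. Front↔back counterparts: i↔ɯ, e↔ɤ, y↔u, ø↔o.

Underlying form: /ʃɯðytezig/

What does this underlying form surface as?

[ʃɯðutɤzɯg]

/y/ harmonizes with /ɯ/ ([+back]) → [u]
/e/ harmonizes with /ɯ/ ([+back]) → [ɤ]
/i/ harmonizes with /ɯ/ ([+back]) → [ɯ]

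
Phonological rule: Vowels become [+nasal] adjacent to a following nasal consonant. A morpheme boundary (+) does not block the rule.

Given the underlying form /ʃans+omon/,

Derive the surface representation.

/a/ before nasal /n/ → [ã]
/o/ before nasal /m/ → [õ]
/o/ before nasal /n/ → [õ]

[ʃãns+õmõn]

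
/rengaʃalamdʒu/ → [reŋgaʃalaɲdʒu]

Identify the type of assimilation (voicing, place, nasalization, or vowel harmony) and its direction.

place assimilation, regressive

/n/→[ŋ] /m/→[ɲ].
Each target copies a feature from the following segment, so the direction is regressive.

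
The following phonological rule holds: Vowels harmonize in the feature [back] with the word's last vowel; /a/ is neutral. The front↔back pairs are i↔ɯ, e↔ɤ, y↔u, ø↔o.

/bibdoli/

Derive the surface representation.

/o/ harmonizes with /i/ ([-back]) → [ø]

[bibdøli]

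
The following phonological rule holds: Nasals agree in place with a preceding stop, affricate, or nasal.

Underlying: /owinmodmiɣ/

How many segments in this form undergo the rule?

2

/m/ after /n/ (alveolar) → [n]
/m/ after /d/ (alveolar) → [n]
2 segments change.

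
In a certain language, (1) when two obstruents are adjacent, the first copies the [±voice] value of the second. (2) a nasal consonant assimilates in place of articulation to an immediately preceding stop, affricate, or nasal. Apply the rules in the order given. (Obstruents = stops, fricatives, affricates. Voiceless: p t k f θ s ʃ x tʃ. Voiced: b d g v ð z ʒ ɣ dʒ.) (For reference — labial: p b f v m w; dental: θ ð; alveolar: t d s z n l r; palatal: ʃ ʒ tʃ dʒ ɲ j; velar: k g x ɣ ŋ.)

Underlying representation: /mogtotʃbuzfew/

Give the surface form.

Rule 1: /g/ before /t/ (voiceless) → [k]
Rule 1: /tʃ/ before /b/ (voiced) → [dʒ]
Rule 1: /z/ before /f/ (voiceless) → [s]
After rule 1: moktodʒbusfew
Rule 2: no segment meets the rule's conditions; no change.

[moktodʒbusfew]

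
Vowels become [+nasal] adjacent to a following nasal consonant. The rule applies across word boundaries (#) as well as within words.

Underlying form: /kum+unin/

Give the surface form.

/u/ before nasal /m/ → [ũ]
/u/ before nasal /n/ → [ũ]
/i/ before nasal /n/ → [ĩ]

[kũm+ũnĩn]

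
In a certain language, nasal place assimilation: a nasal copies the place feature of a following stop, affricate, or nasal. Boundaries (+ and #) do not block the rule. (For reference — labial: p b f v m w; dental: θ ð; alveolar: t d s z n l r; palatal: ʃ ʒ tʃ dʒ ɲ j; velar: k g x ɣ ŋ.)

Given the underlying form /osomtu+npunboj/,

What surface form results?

/m/ before /t/ (alveolar) → [n]
/n/ before /p/ (labial) → [m]
/n/ before /b/ (labial) → [m]

[osontu+mpumboj]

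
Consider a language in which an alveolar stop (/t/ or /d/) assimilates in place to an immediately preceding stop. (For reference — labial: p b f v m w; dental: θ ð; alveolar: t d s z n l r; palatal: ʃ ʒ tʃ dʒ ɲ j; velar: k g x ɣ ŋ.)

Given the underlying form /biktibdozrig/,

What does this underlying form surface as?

[bikkibbozrig]

/t/ after /k/ (velar) → [k]
/d/ after /b/ (labial) → [b]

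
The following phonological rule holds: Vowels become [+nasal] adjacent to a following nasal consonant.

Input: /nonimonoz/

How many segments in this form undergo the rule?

3

/o/ before nasal /n/ → [õ]
/i/ before nasal /m/ → [ĩ]
/o/ before nasal /n/ → [õ]
3 segments change.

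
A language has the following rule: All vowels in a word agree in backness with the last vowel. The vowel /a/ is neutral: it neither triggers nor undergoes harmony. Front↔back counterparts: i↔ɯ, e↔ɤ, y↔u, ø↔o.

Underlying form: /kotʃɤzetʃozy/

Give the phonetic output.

[køtʃezetʃøzy]

/o/ harmonizes with /y/ ([-back]) → [ø]
/ɤ/ harmonizes with /y/ ([-back]) → [e]
/o/ harmonizes with /y/ ([-back]) → [ø]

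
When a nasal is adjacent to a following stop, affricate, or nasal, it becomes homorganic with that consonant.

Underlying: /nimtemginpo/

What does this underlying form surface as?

[ninteŋgimpo]

/m/ before /t/ (alveolar) → [n]
/m/ before /g/ (velar) → [ŋ]
/n/ before /p/ (labial) → [m]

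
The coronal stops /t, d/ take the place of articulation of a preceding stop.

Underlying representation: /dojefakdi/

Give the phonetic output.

[dojefakgi]

/d/ after /k/ (velar) → [g]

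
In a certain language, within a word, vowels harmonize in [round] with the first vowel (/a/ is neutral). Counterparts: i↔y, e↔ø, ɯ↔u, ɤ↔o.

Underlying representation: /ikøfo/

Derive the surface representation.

/ø/ harmonizes with /i/ ([-round]) → [e]
/o/ harmonizes with /i/ ([-round]) → [ɤ]

[ikefɤ]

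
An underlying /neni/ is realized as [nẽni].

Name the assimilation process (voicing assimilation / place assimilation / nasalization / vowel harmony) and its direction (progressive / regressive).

nasalization, regressive

/e/→[ẽ].
Each target copies a feature from the following segment, so the direction is regressive.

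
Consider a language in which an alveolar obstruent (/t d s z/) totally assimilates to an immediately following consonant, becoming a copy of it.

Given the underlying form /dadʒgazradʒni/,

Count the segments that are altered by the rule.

1

/z/ before /r/ → [r] (total assimilation)
1 segment changes.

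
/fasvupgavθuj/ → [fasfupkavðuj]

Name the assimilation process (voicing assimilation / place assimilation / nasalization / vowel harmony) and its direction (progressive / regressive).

voicing assimilation, progressive

/v/→[f] /g/→[k] /θ/→[ð].
Each target copies a feature from the preceding segment, so the direction is progressive.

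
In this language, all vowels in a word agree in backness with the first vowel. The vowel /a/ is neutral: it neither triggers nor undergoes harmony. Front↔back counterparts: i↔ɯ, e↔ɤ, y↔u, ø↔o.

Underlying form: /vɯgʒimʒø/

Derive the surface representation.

/i/ harmonizes with /ɯ/ ([+back]) → [ɯ]
/ø/ harmonizes with /ɯ/ ([+back]) → [o]

[vɯgʒɯmʒo]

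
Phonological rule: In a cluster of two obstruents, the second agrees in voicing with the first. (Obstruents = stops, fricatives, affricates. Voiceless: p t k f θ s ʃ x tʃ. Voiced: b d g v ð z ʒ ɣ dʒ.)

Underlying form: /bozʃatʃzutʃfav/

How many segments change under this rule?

2

/ʃ/ after /z/ (voiced) → [ʒ]
/z/ after /tʃ/ (voiceless) → [s]
2 segments change.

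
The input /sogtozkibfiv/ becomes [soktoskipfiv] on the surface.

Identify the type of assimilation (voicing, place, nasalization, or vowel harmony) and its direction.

/g/→[k] /z/→[s] /b/→[p].
Each target copies a feature from the following segment, so the direction is regressive.

voicing assimilation, regressive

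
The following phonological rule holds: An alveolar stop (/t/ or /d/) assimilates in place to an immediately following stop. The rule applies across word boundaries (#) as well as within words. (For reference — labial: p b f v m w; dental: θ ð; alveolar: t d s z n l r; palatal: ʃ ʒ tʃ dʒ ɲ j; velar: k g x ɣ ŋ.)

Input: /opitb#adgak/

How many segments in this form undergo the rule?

/t/ before /b/ (labial) → [p]
/d/ before /g/ (velar) → [g]
2 segments change.

2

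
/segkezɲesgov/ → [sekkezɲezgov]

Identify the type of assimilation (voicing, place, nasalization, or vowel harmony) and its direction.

voicing assimilation, regressive

/g/→[k] /s/→[z].
Each target copies a feature from the following segment, so the direction is regressive.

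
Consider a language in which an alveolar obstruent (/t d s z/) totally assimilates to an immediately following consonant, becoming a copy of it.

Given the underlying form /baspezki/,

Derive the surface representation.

[bappekki]

/s/ before /p/ → [p] (total assimilation)
/z/ before /k/ → [k] (total assimilation)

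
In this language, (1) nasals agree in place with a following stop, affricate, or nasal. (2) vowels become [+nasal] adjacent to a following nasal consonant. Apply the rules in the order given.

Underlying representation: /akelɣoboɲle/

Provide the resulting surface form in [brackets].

[akelɣobõɲle]

Rule 1: no segment meets the rule's conditions; no change.
After rule 1: akelɣoboɲle
Rule 2: /o/ before nasal /ɲ/ → [õ]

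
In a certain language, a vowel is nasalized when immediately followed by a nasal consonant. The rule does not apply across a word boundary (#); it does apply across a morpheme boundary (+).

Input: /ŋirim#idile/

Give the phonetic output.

/i/ before nasal /m/ → [ĩ]

[ŋirĩm#idile]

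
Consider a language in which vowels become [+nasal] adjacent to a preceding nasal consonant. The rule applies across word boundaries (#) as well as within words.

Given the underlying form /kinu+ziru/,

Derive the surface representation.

[kinũ+ziru]

/u/ after nasal /n/ → [ũ]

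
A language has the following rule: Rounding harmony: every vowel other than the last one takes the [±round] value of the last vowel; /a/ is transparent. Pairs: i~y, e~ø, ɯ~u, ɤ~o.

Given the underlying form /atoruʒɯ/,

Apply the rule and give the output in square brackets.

[atɤrɯʒɯ]

/o/ harmonizes with /ɯ/ ([-round]) → [ɤ]
/u/ harmonizes with /ɯ/ ([-round]) → [ɯ]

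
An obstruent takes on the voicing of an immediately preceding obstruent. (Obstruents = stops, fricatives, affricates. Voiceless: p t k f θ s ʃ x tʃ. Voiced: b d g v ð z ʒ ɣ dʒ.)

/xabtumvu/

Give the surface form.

/t/ after /b/ (voiced) → [d]

[xabdumvu]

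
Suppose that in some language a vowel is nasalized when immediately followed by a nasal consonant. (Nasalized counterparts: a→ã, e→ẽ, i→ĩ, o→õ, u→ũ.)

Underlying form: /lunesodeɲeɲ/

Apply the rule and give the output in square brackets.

/u/ before nasal /n/ → [ũ]
/e/ before nasal /ɲ/ → [ẽ]
/e/ before nasal /ɲ/ → [ẽ]

[lũnesodẽɲẽɲ]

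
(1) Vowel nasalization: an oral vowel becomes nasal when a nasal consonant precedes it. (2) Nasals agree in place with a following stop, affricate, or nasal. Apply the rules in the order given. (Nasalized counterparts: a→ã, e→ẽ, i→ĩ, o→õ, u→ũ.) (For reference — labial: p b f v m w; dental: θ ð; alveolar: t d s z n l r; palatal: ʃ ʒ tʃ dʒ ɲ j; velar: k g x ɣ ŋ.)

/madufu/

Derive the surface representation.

Rule 1: /a/ after nasal /m/ → [ã]
After rule 1: mãdufu
Rule 2: no segment meets the rule's conditions; no change.

[mãdufu]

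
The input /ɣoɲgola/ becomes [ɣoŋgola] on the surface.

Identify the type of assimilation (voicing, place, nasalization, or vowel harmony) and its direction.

/ɲ/→[ŋ].
Each target copies a feature from the following segment, so the direction is regressive.

place assimilation, regressive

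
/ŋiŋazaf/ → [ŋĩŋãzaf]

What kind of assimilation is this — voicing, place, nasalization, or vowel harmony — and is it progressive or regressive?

/i/→[ĩ] /a/→[ã].
Each target copies a feature from the preceding segment, so the direction is progressive.

nasalization, progressive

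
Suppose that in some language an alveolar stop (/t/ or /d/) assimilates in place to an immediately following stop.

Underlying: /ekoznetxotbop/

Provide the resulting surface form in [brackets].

/t/ before /b/ (labial) → [p]

[ekoznetxopbop]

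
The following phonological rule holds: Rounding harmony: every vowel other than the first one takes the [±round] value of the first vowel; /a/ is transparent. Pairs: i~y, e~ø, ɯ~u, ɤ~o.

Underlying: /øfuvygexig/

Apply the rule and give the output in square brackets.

/e/ harmonizes with /ø/ ([+round]) → [ø]
/i/ harmonizes with /ø/ ([+round]) → [y]

[øfuvygøxyg]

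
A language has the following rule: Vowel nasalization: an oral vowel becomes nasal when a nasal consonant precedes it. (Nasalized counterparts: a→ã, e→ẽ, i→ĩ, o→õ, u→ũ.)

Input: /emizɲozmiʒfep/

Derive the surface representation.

[emĩzɲõzmĩʒfep]

/i/ after nasal /m/ → [ĩ]
/o/ after nasal /ɲ/ → [õ]
/i/ after nasal /m/ → [ĩ]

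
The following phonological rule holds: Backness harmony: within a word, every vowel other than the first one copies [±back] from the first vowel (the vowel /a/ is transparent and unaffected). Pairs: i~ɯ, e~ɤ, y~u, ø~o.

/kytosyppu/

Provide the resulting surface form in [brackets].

/o/ harmonizes with /y/ ([-back]) → [ø]
/u/ harmonizes with /y/ ([-back]) → [y]

[kytøsyppy]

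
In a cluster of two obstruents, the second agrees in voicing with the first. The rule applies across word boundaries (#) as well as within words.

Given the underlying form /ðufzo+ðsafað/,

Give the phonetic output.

[ðufso+ðzafað]

/z/ after /f/ (voiceless) → [s]
/s/ after /ð/ (voiced) → [z]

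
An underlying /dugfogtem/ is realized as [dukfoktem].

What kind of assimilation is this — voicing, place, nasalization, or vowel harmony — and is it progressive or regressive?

/g/→[k] /g/→[k].
Each target copies a feature from the following segment, so the direction is regressive.

voicing assimilation, regressive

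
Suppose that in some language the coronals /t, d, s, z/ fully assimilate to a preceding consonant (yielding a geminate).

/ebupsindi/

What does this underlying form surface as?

/s/ after /p/ → [p] (total assimilation)
/d/ after /n/ → [n] (total assimilation)

[ebuppinni]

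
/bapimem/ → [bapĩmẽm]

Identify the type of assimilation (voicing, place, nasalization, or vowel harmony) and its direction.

nasalization, regressive

/i/→[ĩ] /e/→[ẽ].
Each target copies a feature from the following segment, so the direction is regressive.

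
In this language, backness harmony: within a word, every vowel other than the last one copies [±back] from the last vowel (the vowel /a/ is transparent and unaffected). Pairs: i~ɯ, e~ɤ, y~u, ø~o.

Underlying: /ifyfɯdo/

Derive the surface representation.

[ɯfufɯdo]

/i/ harmonizes with /o/ ([+back]) → [ɯ]
/y/ harmonizes with /o/ ([+back]) → [u]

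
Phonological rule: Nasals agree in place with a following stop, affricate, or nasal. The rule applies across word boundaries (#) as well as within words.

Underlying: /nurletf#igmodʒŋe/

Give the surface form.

no segment meets the rule's conditions; no change.

[nurletf#igmodʒŋe]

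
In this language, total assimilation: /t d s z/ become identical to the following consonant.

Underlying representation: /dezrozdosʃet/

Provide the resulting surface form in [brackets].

/z/ before /r/ → [r] (total assimilation)
/z/ before /d/ → [d] (total assimilation)
/s/ before /ʃ/ → [ʃ] (total assimilation)

[derroddoʃʃet]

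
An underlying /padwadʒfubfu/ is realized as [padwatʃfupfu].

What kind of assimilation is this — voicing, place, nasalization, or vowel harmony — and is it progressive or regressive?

/dʒ/→[tʃ] /b/→[p].
Each target copies a feature from the following segment, so the direction is regressive.

voicing assimilation, regressive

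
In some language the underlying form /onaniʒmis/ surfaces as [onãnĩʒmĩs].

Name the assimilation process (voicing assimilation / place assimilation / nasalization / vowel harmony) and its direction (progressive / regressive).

/a/→[ã] /i/→[ĩ] /i/→[ĩ].
Each target copies a feature from the preceding segment, so the direction is progressive.

nasalization, progressive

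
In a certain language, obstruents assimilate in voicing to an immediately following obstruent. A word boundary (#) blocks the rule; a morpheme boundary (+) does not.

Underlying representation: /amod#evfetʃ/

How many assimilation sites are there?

/v/ before /f/ (voiceless) → [f]
1 segment changes.

1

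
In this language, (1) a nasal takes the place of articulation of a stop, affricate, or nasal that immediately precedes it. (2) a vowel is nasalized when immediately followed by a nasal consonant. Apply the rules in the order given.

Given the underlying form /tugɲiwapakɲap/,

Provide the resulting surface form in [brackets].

Rule 1: /ɲ/ after /g/ (velar) → [ŋ]
Rule 1: /ɲ/ after /k/ (velar) → [ŋ]
After rule 1: tugŋiwapakŋap
Rule 2: no segment meets the rule's conditions; no change.

[tugŋiwapakŋap]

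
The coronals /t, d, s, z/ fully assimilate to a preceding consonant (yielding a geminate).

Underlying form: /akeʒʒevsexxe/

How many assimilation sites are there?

1

/s/ after /v/ → [v] (total assimilation)
1 segment changes.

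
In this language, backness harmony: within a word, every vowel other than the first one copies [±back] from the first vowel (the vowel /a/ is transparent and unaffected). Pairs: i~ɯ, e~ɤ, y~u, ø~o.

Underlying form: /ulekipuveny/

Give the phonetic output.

/e/ harmonizes with /u/ ([+back]) → [ɤ]
/i/ harmonizes with /u/ ([+back]) → [ɯ]
/e/ harmonizes with /u/ ([+back]) → [ɤ]
/y/ harmonizes with /u/ ([+back]) → [u]

[ulɤkɯpuvɤnu]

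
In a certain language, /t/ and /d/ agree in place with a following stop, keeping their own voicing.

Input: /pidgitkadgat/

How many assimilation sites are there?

/d/ before /g/ (velar) → [g]
/t/ before /k/ (velar) → [k]
/d/ before /g/ (velar) → [g]
3 segments change.

3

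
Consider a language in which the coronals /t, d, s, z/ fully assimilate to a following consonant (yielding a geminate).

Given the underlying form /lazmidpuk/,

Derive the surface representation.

/z/ before /m/ → [m] (total assimilation)
/d/ before /p/ → [p] (total assimilation)

[lammippuk]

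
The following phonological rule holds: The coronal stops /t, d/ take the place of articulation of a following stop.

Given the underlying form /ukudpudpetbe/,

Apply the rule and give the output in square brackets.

[ukubpubpepbe]

/d/ before /p/ (labial) → [b]
/d/ before /p/ (labial) → [b]
/t/ before /b/ (labial) → [p]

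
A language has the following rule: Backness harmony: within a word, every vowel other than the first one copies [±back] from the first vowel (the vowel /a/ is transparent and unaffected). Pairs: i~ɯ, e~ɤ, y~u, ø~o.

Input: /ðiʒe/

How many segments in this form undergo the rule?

0

No segment meets the rule's conditions.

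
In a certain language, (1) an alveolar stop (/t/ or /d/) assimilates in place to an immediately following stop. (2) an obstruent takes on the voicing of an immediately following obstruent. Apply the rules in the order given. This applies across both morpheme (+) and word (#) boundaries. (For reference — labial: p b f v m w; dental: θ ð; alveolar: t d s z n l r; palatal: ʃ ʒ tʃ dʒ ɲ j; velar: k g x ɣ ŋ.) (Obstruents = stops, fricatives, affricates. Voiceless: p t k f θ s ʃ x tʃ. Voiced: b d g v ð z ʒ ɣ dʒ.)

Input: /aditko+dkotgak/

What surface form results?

Rule 1: /t/ before /k/ (velar) → [k]
Rule 1: /d/ before /k/ (velar) → [g]
Rule 1: /t/ before /g/ (velar) → [k]
After rule 1: adikko+gkokgak
Rule 2: /g/ before /k/ (voiceless) → [k]
Rule 2: /k/ before /g/ (voiced) → [g]

[adikko+kkoggak]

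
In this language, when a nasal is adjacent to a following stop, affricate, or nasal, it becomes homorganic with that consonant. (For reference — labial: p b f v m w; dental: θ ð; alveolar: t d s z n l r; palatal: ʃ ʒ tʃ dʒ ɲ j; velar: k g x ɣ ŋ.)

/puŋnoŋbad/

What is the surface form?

[punnombad]

/ŋ/ before /n/ (alveolar) → [n]
/ŋ/ before /b/ (labial) → [m]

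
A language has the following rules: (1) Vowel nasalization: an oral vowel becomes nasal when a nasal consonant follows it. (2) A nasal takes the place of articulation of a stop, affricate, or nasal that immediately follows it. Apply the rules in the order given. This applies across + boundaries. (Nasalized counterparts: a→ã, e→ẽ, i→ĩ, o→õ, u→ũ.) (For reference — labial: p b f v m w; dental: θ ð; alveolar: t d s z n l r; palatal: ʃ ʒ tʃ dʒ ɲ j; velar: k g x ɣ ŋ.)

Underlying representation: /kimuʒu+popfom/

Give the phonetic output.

[kĩmuʒu+popfõm]

Rule 1: /i/ before nasal /m/ → [ĩ]
Rule 1: /o/ before nasal /m/ → [õ]
After rule 1: kĩmuʒu+popfõm
Rule 2: no segment meets the rule's conditions; no change.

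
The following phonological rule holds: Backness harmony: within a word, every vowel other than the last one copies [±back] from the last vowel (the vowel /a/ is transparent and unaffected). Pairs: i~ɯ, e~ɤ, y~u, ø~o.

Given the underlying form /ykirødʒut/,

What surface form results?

/y/ harmonizes with /u/ ([+back]) → [u]
/i/ harmonizes with /u/ ([+back]) → [ɯ]
/ø/ harmonizes with /u/ ([+back]) → [o]

[ukɯrodʒut]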